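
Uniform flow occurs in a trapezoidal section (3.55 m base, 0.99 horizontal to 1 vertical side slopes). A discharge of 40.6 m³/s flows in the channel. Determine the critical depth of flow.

y_c = 1.96 m

At critical depth, Q² T / (g A³) = 1, i.e. A³/T = Q²/g = 40.6²/9.81 = 168.
Try y = 2.38 m: A³/T = 336.2 — over.
Try y = 1.43 m: A³/T = 56.11 — short.
Try y = 1.96 m: A³/T = 167.7 — ≈ 168.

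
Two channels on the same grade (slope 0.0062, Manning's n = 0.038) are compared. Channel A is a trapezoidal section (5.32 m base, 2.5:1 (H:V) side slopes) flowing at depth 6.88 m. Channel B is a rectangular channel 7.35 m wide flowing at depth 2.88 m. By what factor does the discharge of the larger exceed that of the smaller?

Channel A: With bottom width b = 5.32 m and side slope z = 2.5: A = (b + zy)y = (5.32 + 2.5×6.88)×6.88 = 154.9 m²; P = b + 2y√(1+z²) = 5.32 + 2×6.88×2.693 = 42.37 m. Hydraulic radius R = A/P = 154.9/42.37 = 3.657 m. Q_A = (1/0.038)·154.9·3.657^(2/3)·√0.0062 = 762 m³/s.
Channel B: Flow area A = b·y = 7.35 × 2.88 = 21.17 m². Wetted perimeter P = b + 2y = 7.35 + 2×2.88 = 13.11 m. Hydraulic radius R = A/P = 21.17/13.11 = 1.615 m. Q_B = (1/0.038)·21.17·1.615^(2/3)·√0.0062 = 60.37 m³/s.
The larger discharge is 762 m³/s and the smaller is 60.37 m³/s; the ratio is 12.6.

12.6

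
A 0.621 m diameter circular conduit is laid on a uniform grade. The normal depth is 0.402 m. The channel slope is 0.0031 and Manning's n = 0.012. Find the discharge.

For a circular section of diameter D = 0.621 m at depth y = 0.402 m, the central angle is θ = 2 arccos(1 − 2y/D) = 3.74 rad. Then A = (D²/8)(θ − sin θ) = 0.2074 m² and P = Dθ/2 = 1.161 m.
Hydraulic radius R = A/P = 0.2074/1.161 = 0.1786 m.
Manning's equation: Q = (1/n) A R^(2/3) S^(1/2) = (1/0.012) × 0.2074 × 0.1786^(2/3) × 0.0031^(1/2) = 0.305 m³/s.

Q = 0.305 m³/s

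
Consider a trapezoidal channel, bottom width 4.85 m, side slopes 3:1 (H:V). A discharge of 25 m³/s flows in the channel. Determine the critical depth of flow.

At critical depth, Q² T / (g A³) = 1, i.e. A³/T = Q²/g = 25²/9.81 = 63.71.
Trying y = 1.41 m: A³/T = 157.7 — over.
Trying y = 1.1 m: A³/T = 62.93 — close enough.

y_c = 1.1 m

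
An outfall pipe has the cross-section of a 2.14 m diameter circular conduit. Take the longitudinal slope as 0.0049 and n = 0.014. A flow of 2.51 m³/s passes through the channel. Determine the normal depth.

y_n = 0.669 m

Manning's equation rearranged: A R^(2/3) = nQ / (1·√S) = 0.014 × 2.51 / (√0.0049) = 0.502.
Try y = 0.597 m: A R^(2/3) = 0.403 — too small.
Try y = 0.828 m: A R^(2/3) = 0.7515 — too large.
Try y = 0.669 m: A R^(2/3) = 0.5026 — close enough.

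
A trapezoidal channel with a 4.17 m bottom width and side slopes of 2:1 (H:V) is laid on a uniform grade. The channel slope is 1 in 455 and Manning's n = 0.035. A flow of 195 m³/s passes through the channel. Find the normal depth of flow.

y_n = 5.15 m

Manning's equation rearranged: A R^(2/3) = nQ / (1·√S) = 0.035 × 195 / (√0.002198) = 145.6.
At y = 6.27 m: A R^(2/3) = 230 — too large.
At y = 5.15 m: A R^(2/3) = 145.9 — matches.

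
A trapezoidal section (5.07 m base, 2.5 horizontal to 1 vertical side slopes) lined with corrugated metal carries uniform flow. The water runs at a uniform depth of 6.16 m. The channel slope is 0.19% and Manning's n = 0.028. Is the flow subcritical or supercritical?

With bottom width b = 5.07 m and side slope z = 2.5: A = (b + zy)y = (5.07 + 2.5×6.16)×6.16 = 126.1 m²; P = b + 2y√(1+z²) = 5.07 + 2×6.16×2.693 = 38.24 m.
Hydraulic radius R = A/P = 126.1/38.24 = 3.297 m.
V = (1/n) R^(2/3) √S = (1/0.028) × 3.297^(2/3) × √0.0019 = 3.449 m/s. Hydraulic depth D_h = A/T = 126.1/35.87 = 3.515 m.
Froude number Fr = V/√(g·D_h) = 3.449/√(9.81×3.515) = 0.587, which is less than 1, so the flow is subcritical.

subcritical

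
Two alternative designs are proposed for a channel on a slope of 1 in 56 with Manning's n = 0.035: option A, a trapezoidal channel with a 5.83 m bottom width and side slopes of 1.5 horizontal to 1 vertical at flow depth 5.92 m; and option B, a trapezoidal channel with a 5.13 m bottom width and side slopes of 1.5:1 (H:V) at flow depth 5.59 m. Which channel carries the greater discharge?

channel A

Channel A: With bottom width b = 5.83 m and side slope z = 1.5: A = (b + zy)y = (5.83 + 1.5×5.92)×5.92 = 87.08 m²; P = b + 2y√(1+z²) = 5.83 + 2×5.92×1.803 = 27.17 m. Hydraulic radius R = A/P = 87.08/27.17 = 3.205 m. Q_A = (1/0.035)·87.08·3.205^(2/3)·√0.01786 = 722.7 m³/s.
Channel B: With bottom width b = 5.13 m and side slope z = 1.5: A = (b + zy)y = (5.13 + 1.5×5.59)×5.59 = 75.55 m²; P = b + 2y√(1+z²) = 5.13 + 2×5.59×1.803 = 25.29 m. Hydraulic radius R = A/P = 75.55/25.29 = 2.988 m. Q_B = (1/0.035)·75.55·2.988^(2/3)·√0.01786 = 598.4 m³/s.
Q_A = 722.7 m³/s vs Q_B = 598.4 m³/s, so channel A carries more.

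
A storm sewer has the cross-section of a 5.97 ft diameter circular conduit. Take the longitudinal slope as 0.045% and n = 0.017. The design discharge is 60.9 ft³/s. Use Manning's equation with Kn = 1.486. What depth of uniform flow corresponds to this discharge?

Manning's equation rearranged: A R^(2/3) = nQ / (1.486·√S) = 0.017 × 60.9 / (1.486 × √0.00045) = 32.84.
Try y = 3.63 ft: A R^(2/3) = 25.06 — low.
Try y = 4.42 ft: A R^(2/3) = 32.83 — close enough.

y_n = 4.42 ft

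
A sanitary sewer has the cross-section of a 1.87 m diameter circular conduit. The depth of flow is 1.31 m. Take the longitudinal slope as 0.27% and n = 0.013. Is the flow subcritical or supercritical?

subcritical

For a circular section of diameter D = 1.87 m at depth y = 1.31 m, the central angle is θ = 2 arccos(1 − 2y/D) = 3.967 rad. Then A = (D²/8)(θ − sin θ) = 2.055 m² and P = Dθ/2 = 3.709 m.
Hydraulic radius R = A/P = 2.055/3.709 = 0.5541 m.
V = (1/n) R^(2/3) √S = (1/0.013) × 0.5541^(2/3) × √0.0027 = 2.696 m/s. Hydraulic depth D_h = A/T = 2.055/1.713 = 1.2 m.
Froude number Fr = V/√(g·D_h) = 2.696/√(9.81×1.2) = 0.786, which is less than 1, so the flow is subcritical.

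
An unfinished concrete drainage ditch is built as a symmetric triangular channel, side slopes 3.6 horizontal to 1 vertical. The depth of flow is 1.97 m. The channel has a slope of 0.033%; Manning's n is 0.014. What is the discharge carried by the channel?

Q = 17.5 m³/s

For a triangular section with side slope z = 3.6: A = zy² = 3.6×1.97² = 13.97 m²; P = 2y√(1+z²) = 2×1.97×3.736 = 14.72 m.
Hydraulic radius R = A/P = 13.97/14.72 = 0.9491 m.
Manning's equation: Q = (1/n) A R^(2/3) S^(1/2) = (1/0.014) × 13.97 × 0.9491^(2/3) × 0.00033^(1/2) = 17.5 m³/s.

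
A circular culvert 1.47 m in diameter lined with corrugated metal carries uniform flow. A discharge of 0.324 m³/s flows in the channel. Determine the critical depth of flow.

At critical depth, Q² T / (g A³) = 1, i.e. A³/T = Q²/g = 0.324²/9.81 = 0.0107.
At y = 0.34 m: A³/T = 0.02118 — too large.
At y = 0.246 m: A³/T = 0.005961 — too small.
At y = 0.286 m: A³/T = 0.01077 — close enough.

y_c = 0.286 m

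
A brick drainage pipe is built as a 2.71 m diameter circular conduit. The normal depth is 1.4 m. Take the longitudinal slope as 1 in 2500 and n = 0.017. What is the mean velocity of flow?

For a circular section of diameter D = 2.71 m at depth y = 1.4 m, the central angle is θ = 2 arccos(1 − 2y/D) = 3.208 rad. Then A = (D²/8)(θ − sin θ) = 3.006 m² and P = Dθ/2 = 4.347 m.
Hydraulic radius R = A/P = 3.006/4.347 = 0.6915 m.
From Manning's equation, V = (1/n) R^(2/3) S^(1/2) = (1/0.017) × 0.6915^(2/3) × 0.0004^(1/2) = 0.92 m/s.

V = 0.92 m/s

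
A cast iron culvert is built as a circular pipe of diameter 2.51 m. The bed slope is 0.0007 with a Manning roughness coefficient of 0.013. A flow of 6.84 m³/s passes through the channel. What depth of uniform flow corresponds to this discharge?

y_n = 1.91 m

Manning's equation rearranged: A R^(2/3) = nQ / (1·√S) = 0.013 × 6.84 / (√0.0007) = 3.361.
At y = 1.55 m: A R^(2/3) = 2.545 — short.
At y = 1.91 m: A R^(2/3) = 3.362 — matches.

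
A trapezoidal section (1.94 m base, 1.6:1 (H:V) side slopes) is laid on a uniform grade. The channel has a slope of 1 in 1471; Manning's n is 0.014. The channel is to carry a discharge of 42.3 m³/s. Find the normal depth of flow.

y_n = 2.79 m

Manning's equation rearranged: A R^(2/3) = nQ / (1·√S) = 0.014 × 42.3 / (√0.0006798) = 22.71.
At y = 3.25 m: A R^(2/3) = 32.19 — high.
At y = 2.07 m: A R^(2/3) = 11.69 — low.
At y = 2.79 m: A R^(2/3) = 22.71 — ≈ 22.71.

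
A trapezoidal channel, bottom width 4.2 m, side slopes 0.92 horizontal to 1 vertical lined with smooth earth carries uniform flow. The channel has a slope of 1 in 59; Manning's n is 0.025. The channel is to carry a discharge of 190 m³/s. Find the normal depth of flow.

y_n = 3.35 m

Manning's equation rearranged: A R^(2/3) = nQ / (1·√S) = 0.025 × 190 / (√0.01695) = 36.49.
Try y = 3.76 m: A R^(2/3) = 45.67 — high.
Try y = 2.88 m: A R^(2/3) = 27.44 — low.
Try y = 3.35 m: A R^(2/3) = 36.55 — matches.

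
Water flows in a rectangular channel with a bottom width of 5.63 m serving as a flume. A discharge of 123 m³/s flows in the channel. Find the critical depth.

For a rectangular channel, critical depth y_c = (q²/g)^(1/3) where q = Q/b = 123/5.63 = 21.85 m²/s.
So y_c = (21.85²/9.81)^(1/3) = 3.65 m.

y_c = 3.65 m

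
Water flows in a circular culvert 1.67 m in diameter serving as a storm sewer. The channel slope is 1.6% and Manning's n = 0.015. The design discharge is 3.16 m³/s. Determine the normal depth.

Manning's equation rearranged: A R^(2/3) = nQ / (1·√S) = 0.015 × 3.16 / (√0.016) = 0.3747.
At y = 0.555 m: A R^(2/3) = 0.2917 — short.
At y = 0.786 m: A R^(2/3) = 0.5514 — over.
At y = 0.634 m: A R^(2/3) = 0.3745 — ≈ 0.3747.

y_n = 0.634 m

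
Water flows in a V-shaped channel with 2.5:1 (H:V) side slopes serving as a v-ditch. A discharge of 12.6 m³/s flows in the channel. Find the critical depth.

At critical depth, Q² T / (g A³) = 1, i.e. A³/T = Q²/g = 12.6²/9.81 = 16.18.
Try y = 1.72 m: A³/T = 47.04 — high.
Try y = 1.03 m: A³/T = 3.623 — low.
Try y = 1.39 m: A³/T = 16.22 — close enough.

y_c = 1.39 m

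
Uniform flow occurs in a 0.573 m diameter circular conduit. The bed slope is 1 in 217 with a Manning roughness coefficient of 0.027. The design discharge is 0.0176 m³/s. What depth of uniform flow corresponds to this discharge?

y_n = 0.122 m

Manning's equation rearranged: A R^(2/3) = nQ / (1·√S) = 0.027 × 0.0176 / (√0.004608) = 0.007.
Try y = 0.106 m: A R^(2/3) = 0.005276 — too small.
Try y = 0.143 m: A R^(2/3) = 0.009637 — too large.
Try y = 0.122 m: A R^(2/3) = 0.007015 — ≈ 0.007.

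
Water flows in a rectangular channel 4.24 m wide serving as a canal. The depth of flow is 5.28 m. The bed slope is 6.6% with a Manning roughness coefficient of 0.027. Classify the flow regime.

Flow area A = b·y = 4.24 × 5.28 = 22.39 m². Wetted perimeter P = b + 2y = 4.24 + 2×5.28 = 14.8 m.
Hydraulic radius R = A/P = 22.39/14.8 = 1.513 m.
V = (1/n) R^(2/3) √S = (1/0.027) × 1.513^(2/3) × √0.066 = 12.54 m/s. Hydraulic depth D_h = A/T = 22.39/4.24 = 5.28 m.
Froude number Fr = V/√(g·D_h) = 12.54/√(9.81×5.28) = 1.74, which is greater than 1, so the flow is supercritical.

supercritical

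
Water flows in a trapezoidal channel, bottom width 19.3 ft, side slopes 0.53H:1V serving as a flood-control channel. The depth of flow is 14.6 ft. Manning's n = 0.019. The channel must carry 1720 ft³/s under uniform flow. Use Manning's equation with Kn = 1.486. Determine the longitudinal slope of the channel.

S = 0.00021

With bottom width b = 19.3 ft and side slope z = 0.53: A = (b + zy)y = (19.3 + 0.53×14.6)×14.6 = 394.8 ft²; P = b + 2y√(1+z²) = 19.3 + 2×14.6×1.132 = 52.35 ft.
Hydraulic radius R = A/P = 394.8/52.35 = 7.541 ft.
From Manning's equation, S = [nQ / (1.486 A R^(2/3))]² = [0.019 × 1720 / (1.486 × 394.8 × 7.541^(2/3))]² = 0.00021.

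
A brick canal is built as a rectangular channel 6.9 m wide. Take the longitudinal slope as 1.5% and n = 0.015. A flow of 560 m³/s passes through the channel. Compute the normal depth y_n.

y_n = 5.91 m

Manning's equation rearranged: A R^(2/3) = nQ / (1·√S) = 0.015 × 560 / (√0.015) = 68.59.
At y = 7.3 m: A R^(2/3) = 88.85 — too large.
At y = 5.91 m: A R^(2/3) = 68.53 — matches.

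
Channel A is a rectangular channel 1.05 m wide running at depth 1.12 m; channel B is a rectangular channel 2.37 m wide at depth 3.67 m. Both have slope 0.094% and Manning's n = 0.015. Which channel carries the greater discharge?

channel B

Channel A: Flow area A = b·y = 1.05 × 1.12 = 1.176 m². Wetted perimeter P = b + 2y = 1.05 + 2×1.12 = 3.29 m. Hydraulic radius R = A/P = 1.176/3.29 = 0.3574 m. Q_A = (1/0.015)·1.176·0.3574^(2/3)·√0.00094 = 1.211 m³/s.
Channel B: Flow area A = b·y = 2.37 × 3.67 = 8.698 m². Wetted perimeter P = b + 2y = 2.37 + 2×3.67 = 9.71 m. Hydraulic radius R = A/P = 8.698/9.71 = 0.8958 m. Q_B = (1/0.015)·8.698·0.8958^(2/3)·√0.00094 = 16.52 m³/s.
Q_A = 1.211 m³/s vs Q_B = 16.52 m³/s, so channel B carries more.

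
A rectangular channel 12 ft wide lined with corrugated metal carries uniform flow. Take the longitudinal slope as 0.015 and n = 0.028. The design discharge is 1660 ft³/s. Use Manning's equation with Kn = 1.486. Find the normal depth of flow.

Manning's equation rearranged: A R^(2/3) = nQ / (1.486·√S) = 0.028 × 1660 / (1.486 × √0.015) = 255.4.
Trying y = 10.3 ft: A R^(2/3) = 300.5 — over.
Trying y = 9.05 ft: A R^(2/3) = 255.5 — matches.

y_n = 9.05 ft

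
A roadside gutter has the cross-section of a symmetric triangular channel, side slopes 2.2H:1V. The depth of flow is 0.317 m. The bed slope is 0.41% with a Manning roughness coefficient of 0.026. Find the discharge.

Q = 0.15 m³/s

For a triangular section with side slope z = 2.2: A = zy² = 2.2×0.317² = 0.2211 m²; P = 2y√(1+z²) = 2×0.317×2.417 = 1.532 m.
Hydraulic radius R = A/P = 0.2211/1.532 = 0.1443 m.
Manning's equation: Q = (1/n) A R^(2/3) S^(1/2) = (1/0.026) × 0.2211 × 0.1443^(2/3) × 0.0041^(1/2) = 0.15 m³/s.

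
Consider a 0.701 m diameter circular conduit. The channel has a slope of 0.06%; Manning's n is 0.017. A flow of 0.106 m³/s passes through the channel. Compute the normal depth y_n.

Manning's equation rearranged: A R^(2/3) = nQ / (1·√S) = 0.017 × 0.106 / (√0.0006) = 0.07357.
Trying y = 0.474 m: A R^(2/3) = 0.09661 — over.
Trying y = 0.279 m: A R^(2/3) = 0.04036 — short.
Trying y = 0.395 m: A R^(2/3) = 0.0736 — ≈ 0.07357.

y_n = 0.395 m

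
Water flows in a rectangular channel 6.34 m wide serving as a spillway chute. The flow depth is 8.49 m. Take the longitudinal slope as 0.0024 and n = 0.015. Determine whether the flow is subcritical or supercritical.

subcritical

Flow area A = b·y = 6.34 × 8.49 = 53.83 m². Wetted perimeter P = b + 2y = 6.34 + 2×8.49 = 23.32 m.
Hydraulic radius R = A/P = 53.83/23.32 = 2.308 m.
V = (1/n) R^(2/3) √S = (1/0.015) × 2.308^(2/3) × √0.0024 = 5.704 m/s. Hydraulic depth D_h = A/T = 53.83/6.34 = 8.49 m.
Froude number Fr = V/√(g·D_h) = 5.704/√(9.81×8.49) = 0.625, which is less than 1, so the flow is subcritical.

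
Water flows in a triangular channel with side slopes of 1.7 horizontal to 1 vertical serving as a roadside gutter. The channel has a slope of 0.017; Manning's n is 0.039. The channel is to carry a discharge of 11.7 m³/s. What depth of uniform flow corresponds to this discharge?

y_n = 1.62 m

Manning's equation rearranged: A R^(2/3) = nQ / (1·√S) = 0.039 × 11.7 / (√0.017) = 3.5.
Try y = 1.25 m: A R^(2/3) = 1.759 — too small.
Try y = 2.02 m: A R^(2/3) = 6.324 — too large.
Try y = 1.62 m: A R^(2/3) = 3.511 — ≈ 3.5.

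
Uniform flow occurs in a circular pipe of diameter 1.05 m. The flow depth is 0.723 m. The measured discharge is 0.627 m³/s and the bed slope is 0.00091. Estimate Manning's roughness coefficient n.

n = 0.014

For a circular section of diameter D = 1.05 m at depth y = 0.723 m, the central angle is θ = 2 arccos(1 − 2y/D) = 3.915 rad. Then A = (D²/8)(θ − sin θ) = 0.6358 m² and P = Dθ/2 = 2.055 m.
Hydraulic radius R = A/P = 0.6358/2.055 = 0.3093 m.
Rearranging Manning's equation: n = (1/Q) A R^(2/3) S^(1/2) = (1/0.627) × 0.6358 × 0.3093^(2/3) × √0.00091 = 0.014.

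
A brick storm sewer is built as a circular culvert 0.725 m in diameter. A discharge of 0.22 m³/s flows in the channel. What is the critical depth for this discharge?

y_c = 0.287 m

At critical depth, Q² T / (g A³) = 1, i.e. A³/T = Q²/g = 0.22²/9.81 = 0.004934.
Trying y = 0.334 m: A³/T = 0.00887 — high.
Trying y = 0.212 m: A³/T = 0.00154 — low.
Trying y = 0.287 m: A³/T = 0.00496 — ≈ 0.004934.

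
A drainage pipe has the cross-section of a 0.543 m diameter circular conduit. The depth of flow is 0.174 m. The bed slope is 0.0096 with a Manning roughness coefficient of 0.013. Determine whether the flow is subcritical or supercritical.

For a circular section of diameter D = 0.543 m at depth y = 0.174 m, the central angle is θ = 2 arccos(1 − 2y/D) = 2.407 rad. Then A = (D²/8)(θ − sin θ) = 0.06401 m² and P = Dθ/2 = 0.6535 m.
Hydraulic radius R = A/P = 0.06401/0.6535 = 0.09794 m.
V = (1/n) R^(2/3) √S = (1/0.013) × 0.09794^(2/3) × √0.0096 = 1.601 m/s. Hydraulic depth D_h = A/T = 0.06401/0.5068 = 0.1263 m.
Froude number Fr = V/√(g·D_h) = 1.601/√(9.81×0.1263) = 1.44, which is greater than 1, so the flow is supercritical.

supercritical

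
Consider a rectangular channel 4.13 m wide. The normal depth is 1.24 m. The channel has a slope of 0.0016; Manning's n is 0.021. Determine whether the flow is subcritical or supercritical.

Flow area A = b·y = 4.13 × 1.24 = 5.121 m². Wetted perimeter P = b + 2y = 4.13 + 2×1.24 = 6.61 m.
Hydraulic radius R = A/P = 5.121/6.61 = 0.7748 m.
V = (1/n) R^(2/3) √S = (1/0.021) × 0.7748^(2/3) × √0.0016 = 1.607 m/s. Hydraulic depth D_h = A/T = 5.121/4.13 = 1.24 m.
Froude number Fr = V/√(g·D_h) = 1.607/√(9.81×1.24) = 0.461, which is less than 1, so the flow is subcritical.

subcritical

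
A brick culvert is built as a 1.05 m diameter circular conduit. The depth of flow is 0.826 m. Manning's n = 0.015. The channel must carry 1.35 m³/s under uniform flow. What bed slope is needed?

For a circular section of diameter D = 1.05 m at depth y = 0.826 m, the central angle is θ = 2 arccos(1 − 2y/D) = 4.363 rad. Then A = (D²/8)(θ − sin θ) = 0.7307 m² and P = Dθ/2 = 2.29 m.
Hydraulic radius R = A/P = 0.7307/2.29 = 0.319 m.
From Manning's equation, S = [nQ / (1 A R^(2/3))]² = [0.015 × 1.35 / (1 × 0.7307 × 0.319^(2/3))]² = 0.00352.

S = 0.00352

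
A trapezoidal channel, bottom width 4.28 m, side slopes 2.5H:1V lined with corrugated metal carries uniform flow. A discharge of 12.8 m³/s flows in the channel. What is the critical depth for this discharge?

At critical depth, Q² T / (g A³) = 1, i.e. A³/T = Q²/g = 12.8²/9.81 = 16.7.
Try y = 0.656 m: A³/T = 7.747 — low.
Try y = 0.82 m: A³/T = 16.69 — matches.

y_c = 0.82 m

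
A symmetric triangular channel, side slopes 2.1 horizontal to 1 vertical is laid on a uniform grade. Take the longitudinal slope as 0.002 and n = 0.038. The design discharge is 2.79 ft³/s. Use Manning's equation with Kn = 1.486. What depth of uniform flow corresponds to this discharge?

y_n = 1.1 ft

Manning's equation rearranged: A R^(2/3) = nQ / (1.486·√S) = 0.038 × 2.79 / (1.486 × √0.002) = 1.595.
At y = 1.27 ft: A R^(2/3) = 2.338 — too large.
At y = 1.1 ft: A R^(2/3) = 1.593 — matches.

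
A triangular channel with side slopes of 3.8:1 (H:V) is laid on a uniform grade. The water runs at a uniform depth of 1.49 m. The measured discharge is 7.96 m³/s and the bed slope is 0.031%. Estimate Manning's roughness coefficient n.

For a triangular section with side slope z = 3.8: A = zy² = 3.8×1.49² = 8.436 m²; P = 2y√(1+z²) = 2×1.49×3.929 = 11.71 m.
Hydraulic radius R = A/P = 8.436/11.71 = 0.7205 m.
Rearranging Manning's equation: n = (1/Q) A R^(2/3) S^(1/2) = (1/7.96) × 8.436 × 0.7205^(2/3) × √0.00031 = 0.015.

n = 0.015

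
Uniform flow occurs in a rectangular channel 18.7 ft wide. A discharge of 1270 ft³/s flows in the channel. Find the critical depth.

For a rectangular channel, critical depth y_c = (q²/g)^(1/3) where q = Q/b = 1270/18.7 = 67.91 ft²/s.
So y_c = (67.91²/32.2)^(1/3) = 5.23 ft.

y_c = 5.23 ft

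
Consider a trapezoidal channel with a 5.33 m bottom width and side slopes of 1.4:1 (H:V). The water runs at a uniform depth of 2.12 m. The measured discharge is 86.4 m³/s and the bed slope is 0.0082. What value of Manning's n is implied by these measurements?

With bottom width b = 5.33 m and side slope z = 1.4: A = (b + zy)y = (5.33 + 1.4×2.12)×2.12 = 17.59 m²; P = b + 2y√(1+z²) = 5.33 + 2×2.12×1.72 = 12.62 m.
Hydraulic radius R = A/P = 17.59/12.62 = 1.393 m.
Rearranging Manning's equation: n = (1/Q) A R^(2/3) S^(1/2) = (1/86.4) × 17.59 × 1.393^(2/3) × √0.0082 = 0.023.

n = 0.023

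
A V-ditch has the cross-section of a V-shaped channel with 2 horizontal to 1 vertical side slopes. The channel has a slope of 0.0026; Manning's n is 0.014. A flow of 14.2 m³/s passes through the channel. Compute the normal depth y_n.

Manning's equation rearranged: A R^(2/3) = nQ / (1·√S) = 0.014 × 14.2 / (√0.0026) = 3.899.
Try y = 1.87 m: A R^(2/3) = 6.208 — over.
Try y = 1.3 m: A R^(2/3) = 2.354 — short.
Try y = 1.57 m: A R^(2/3) = 3.894 — close enough.

y_n = 1.57 m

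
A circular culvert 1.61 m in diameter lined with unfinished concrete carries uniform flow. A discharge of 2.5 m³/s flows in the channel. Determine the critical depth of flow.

y_c = 0.799 m

At critical depth, Q² T / (g A³) = 1, i.e. A³/T = Q²/g = 2.5²/9.81 = 0.6371.
Trying y = 0.978 m: A³/T = 1.379 — too large.
Trying y = 0.551 m: A³/T = 0.1529 — too small.
Trying y = 0.799 m: A³/T = 0.6366 — matches.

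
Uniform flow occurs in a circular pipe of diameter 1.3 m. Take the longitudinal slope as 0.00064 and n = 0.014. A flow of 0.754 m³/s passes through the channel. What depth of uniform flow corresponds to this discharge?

y_n = 0.775 m

Manning's equation rearranged: A R^(2/3) = nQ / (1·√S) = 0.014 × 0.754 / (√0.00064) = 0.4173.
Try y = 0.842 m: A R^(2/3) = 0.4722 — over.
Try y = 0.639 m: A R^(2/3) = 0.3047 — short.
Try y = 0.775 m: A R^(2/3) = 0.4174 — close enough.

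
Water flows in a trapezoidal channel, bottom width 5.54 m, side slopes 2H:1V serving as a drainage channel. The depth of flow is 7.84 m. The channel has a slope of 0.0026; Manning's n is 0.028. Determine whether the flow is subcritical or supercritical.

With bottom width b = 5.54 m and side slope z = 2: A = (b + zy)y = (5.54 + 2×7.84)×7.84 = 166.4 m²; P = b + 2y√(1+z²) = 5.54 + 2×7.84×2.236 = 40.6 m.
Hydraulic radius R = A/P = 166.4/40.6 = 4.097 m.
V = (1/n) R^(2/3) √S = (1/0.028) × 4.097^(2/3) × √0.0026 = 4.663 m/s. Hydraulic depth D_h = A/T = 166.4/36.9 = 4.509 m.
Froude number Fr = V/√(g·D_h) = 4.663/√(9.81×4.509) = 0.701, which is less than 1, so the flow is subcritical.

subcritical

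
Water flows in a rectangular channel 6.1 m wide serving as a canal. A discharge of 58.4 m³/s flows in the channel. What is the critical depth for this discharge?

y_c = 2.11 m

For a rectangular channel, critical depth y_c = (q²/g)^(1/3) where q = Q/b = 58.4/6.1 = 9.574 m²/s.
So y_c = (9.574²/9.81)^(1/3) = 2.11 m.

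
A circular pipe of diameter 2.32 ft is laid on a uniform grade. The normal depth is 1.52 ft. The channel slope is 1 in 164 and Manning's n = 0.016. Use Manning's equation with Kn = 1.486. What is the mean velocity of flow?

V = 5.56 ft/s

For a circular section of diameter D = 2.32 ft at depth y = 1.52 ft, the central angle is θ = 2 arccos(1 − 2y/D) = 3.773 rad. Then A = (D²/8)(θ − sin θ) = 2.935 ft² and P = Dθ/2 = 4.376 ft.
Hydraulic radius R = A/P = 2.935/4.376 = 0.6707 ft.
From Manning's equation, V = (1.486/n) R^(2/3) S^(1/2) = (1.486/0.016) × 0.6707^(2/3) × 0.006098^(1/2) = 5.56 ft/s.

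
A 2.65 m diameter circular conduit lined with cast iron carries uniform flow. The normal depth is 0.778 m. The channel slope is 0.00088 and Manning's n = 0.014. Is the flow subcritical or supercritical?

For a circular section of diameter D = 2.65 m at depth y = 0.778 m, the central angle is θ = 2 arccos(1 − 2y/D) = 2.29 rad. Then A = (D²/8)(θ − sin θ) = 1.35 m² and P = Dθ/2 = 3.035 m.
Hydraulic radius R = A/P = 1.35/3.035 = 0.445 m.
V = (1/n) R^(2/3) √S = (1/0.014) × 0.445^(2/3) × √0.00088 = 1.235 m/s. Hydraulic depth D_h = A/T = 1.35/2.414 = 0.5595 m.
Froude number Fr = V/√(g·D_h) = 1.235/√(9.81×0.5595) = 0.527, which is less than 1, so the flow is subcritical.

subcritical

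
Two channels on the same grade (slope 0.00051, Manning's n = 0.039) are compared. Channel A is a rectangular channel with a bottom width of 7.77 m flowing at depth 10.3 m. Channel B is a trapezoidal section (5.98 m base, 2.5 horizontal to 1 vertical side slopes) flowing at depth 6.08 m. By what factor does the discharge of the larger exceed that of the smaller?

1.8

Channel A: Flow area A = b·y = 7.77 × 10.3 = 80.03 m². Wetted perimeter P = b + 2y = 7.77 + 2×10.3 = 28.37 m. Hydraulic radius R = A/P = 80.03/28.37 = 2.821 m. Q_A = (1/0.039)·80.03·2.821^(2/3)·√0.00051 = 92.52 m³/s.
Channel B: With bottom width b = 5.98 m and side slope z = 2.5: A = (b + zy)y = (5.98 + 2.5×6.08)×6.08 = 128.8 m²; P = b + 2y√(1+z²) = 5.98 + 2×6.08×2.693 = 38.72 m. Hydraulic radius R = A/P = 128.8/38.72 = 3.326 m. Q_B = (1/0.039)·128.8·3.326^(2/3)·√0.00051 = 166.1 m³/s.
The larger discharge is 166.1 m³/s and the smaller is 92.52 m³/s; the ratio is 1.8.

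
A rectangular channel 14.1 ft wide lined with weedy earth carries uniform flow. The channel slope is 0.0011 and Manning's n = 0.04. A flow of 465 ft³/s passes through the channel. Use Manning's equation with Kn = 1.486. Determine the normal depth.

Manning's equation rearranged: A R^(2/3) = nQ / (1.486·√S) = 0.04 × 465 / (1.486 × √0.0011) = 377.4.
Trying y = 9.26 ft: A R^(2/3) = 329.2 — too small.
Trying y = 12.3 ft: A R^(2/3) = 471.4 — too large.
Trying y = 10.3 ft: A R^(2/3) = 377.2 — matches.

y_n = 10.3 ft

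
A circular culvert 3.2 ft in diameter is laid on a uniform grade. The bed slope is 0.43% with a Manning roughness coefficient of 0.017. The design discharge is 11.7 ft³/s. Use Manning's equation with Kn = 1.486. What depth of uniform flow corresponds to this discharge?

y_n = 1.19 ft

Manning's equation rearranged: A R^(2/3) = nQ / (1.486·√S) = 0.017 × 11.7 / (1.486 × √0.0043) = 2.041.
Try y = 1.03 ft: A R^(2/3) = 1.554 — short.
Try y = 1.34 ft: A R^(2/3) = 2.538 — over.
Try y = 1.19 ft: A R^(2/3) = 2.042 — matches.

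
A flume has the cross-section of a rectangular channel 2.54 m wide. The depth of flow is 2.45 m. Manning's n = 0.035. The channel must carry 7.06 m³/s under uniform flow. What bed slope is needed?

S = 0.002

Flow area A = b·y = 2.54 × 2.45 = 6.223 m². Wetted perimeter P = b + 2y = 2.54 + 2×2.45 = 7.44 m.
Hydraulic radius R = A/P = 6.223/7.44 = 0.8364 m.
From Manning's equation, S = [nQ / (1 A R^(2/3))]² = [0.035 × 7.06 / (1 × 6.223 × 0.8364^(2/3))]² = 0.002.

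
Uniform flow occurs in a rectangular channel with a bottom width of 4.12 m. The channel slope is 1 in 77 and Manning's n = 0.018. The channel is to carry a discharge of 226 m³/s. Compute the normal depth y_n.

y_n = 6.44 m

Manning's equation rearranged: A R^(2/3) = nQ / (1·√S) = 0.018 × 226 / (√0.01299) = 35.7.
At y = 4.98 m: A R^(2/3) = 26.37 — short.
At y = 7.59 m: A R^(2/3) = 43.14 — over.
At y = 6.44 m: A R^(2/3) = 35.7 — close enough.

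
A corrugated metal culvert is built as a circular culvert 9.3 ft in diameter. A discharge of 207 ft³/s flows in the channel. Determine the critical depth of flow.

y_c = 3.44 ft

At critical depth, Q² T / (g A³) = 1, i.e. A³/T = Q²/g = 207²/32.2 = 1331.
Try y = 3.83 ft: A³/T = 2005 — too large.
Try y = 3.44 ft: A³/T = 1327 — matches.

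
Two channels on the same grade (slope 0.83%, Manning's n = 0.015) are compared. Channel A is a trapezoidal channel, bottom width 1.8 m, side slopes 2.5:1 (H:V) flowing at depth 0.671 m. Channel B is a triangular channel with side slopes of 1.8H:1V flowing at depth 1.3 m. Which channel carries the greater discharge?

Channel A: With bottom width b = 1.8 m and side slope z = 2.5: A = (b + zy)y = (1.8 + 2.5×0.671)×0.671 = 2.333 m²; P = b + 2y√(1+z²) = 1.8 + 2×0.671×2.693 = 5.413 m. Hydraulic radius R = A/P = 2.333/5.413 = 0.431 m. Q_A = (1/0.015)·2.333·0.431^(2/3)·√0.0083 = 8.087 m³/s.
Channel B: For a triangular section with side slope z = 1.8: A = zy² = 1.8×1.3² = 3.042 m²; P = 2y√(1+z²) = 2×1.3×2.059 = 5.354 m. Hydraulic radius R = A/P = 3.042/5.354 = 0.5682 m. Q_B = (1/0.015)·3.042·0.5682^(2/3)·√0.0083 = 12.67 m³/s.
Q_A = 8.087 m³/s vs Q_B = 12.67 m³/s, so channel B carries more.

channel B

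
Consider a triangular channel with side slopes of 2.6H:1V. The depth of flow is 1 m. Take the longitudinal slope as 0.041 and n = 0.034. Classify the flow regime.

For a triangular section with side slope z = 2.6: A = zy² = 2.6×1² = 2.6 m²; P = 2y√(1+z²) = 2×1×2.786 = 5.571 m.
Hydraulic radius R = A/P = 2.6/5.571 = 0.4667 m.
V = (1/n) R^(2/3) √S = (1/0.034) × 0.4667^(2/3) × √0.041 = 3.583 m/s. Hydraulic depth D_h = A/T = 2.6/5.2 = 0.5 m.
Froude number Fr = V/√(g·D_h) = 3.583/√(9.81×0.5) = 1.62, which is greater than 1, so the flow is supercritical.

supercritical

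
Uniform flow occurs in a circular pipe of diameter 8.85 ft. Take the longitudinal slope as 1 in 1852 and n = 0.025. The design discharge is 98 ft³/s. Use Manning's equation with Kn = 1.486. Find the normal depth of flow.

y_n = 5.35 ft

Manning's equation rearranged: A R^(2/3) = nQ / (1.486·√S) = 0.025 × 98 / (1.486 × √0.00054) = 70.95.
At y = 4.17 ft: A R^(2/3) = 47.16 — too small.
At y = 6.07 ft: A R^(2/3) = 85.12 — too large.
At y = 5.35 ft: A R^(2/3) = 70.98 — close enough.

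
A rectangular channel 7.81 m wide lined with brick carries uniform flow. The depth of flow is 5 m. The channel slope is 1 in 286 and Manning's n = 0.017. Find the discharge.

Flow area A = b·y = 7.81 × 5 = 39.05 m². Wetted perimeter P = b + 2y = 7.81 + 2×5 = 17.81 m.
Hydraulic radius R = A/P = 39.05/17.81 = 2.193 m.
Manning's equation: Q = (1/n) A R^(2/3) S^(1/2) = (1/0.017) × 39.05 × 2.193^(2/3) × 0.003497^(1/2) = 229 m³/s.

Q = 229 m³/s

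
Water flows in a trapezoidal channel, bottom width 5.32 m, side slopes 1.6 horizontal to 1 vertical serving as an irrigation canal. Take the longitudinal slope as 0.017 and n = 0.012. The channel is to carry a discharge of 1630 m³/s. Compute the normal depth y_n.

Manning's equation rearranged: A R^(2/3) = nQ / (1·√S) = 0.012 × 1630 / (√0.017) = 150.
At y = 5.91 m: A R^(2/3) = 188.1 — too large.
At y = 5.33 m: A R^(2/3) = 150.2 — matches.

y_n = 5.33 m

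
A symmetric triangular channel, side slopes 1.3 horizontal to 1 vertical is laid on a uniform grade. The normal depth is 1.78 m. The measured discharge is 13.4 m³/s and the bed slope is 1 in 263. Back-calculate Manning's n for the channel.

n = 0.015

For a triangular section with side slope z = 1.3: A = zy² = 1.3×1.78² = 4.119 m²; P = 2y√(1+z²) = 2×1.78×1.64 = 5.839 m.
Hydraulic radius R = A/P = 4.119/5.839 = 0.7054 m.
Rearranging Manning's equation: n = (1/Q) A R^(2/3) S^(1/2) = (1/13.4) × 4.119 × 0.7054^(2/3) × √0.003802 = 0.015.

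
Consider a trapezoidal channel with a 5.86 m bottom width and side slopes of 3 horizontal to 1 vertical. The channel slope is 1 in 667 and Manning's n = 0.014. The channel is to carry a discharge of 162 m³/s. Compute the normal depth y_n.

y_n = 2.84 m

Manning's equation rearranged: A R^(2/3) = nQ / (1·√S) = 0.014 × 162 / (√0.001499) = 58.57.
At y = 2.46 m: A R^(2/3) = 43.07 — too small.
At y = 2.84 m: A R^(2/3) = 58.5 — close enough.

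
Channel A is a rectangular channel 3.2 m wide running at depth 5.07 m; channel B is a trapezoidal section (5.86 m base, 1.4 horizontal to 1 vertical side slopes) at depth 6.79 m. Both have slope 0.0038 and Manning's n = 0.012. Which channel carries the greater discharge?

Channel A: Flow area A = b·y = 3.2 × 5.07 = 16.22 m². Wetted perimeter P = b + 2y = 3.2 + 2×5.07 = 13.34 m. Hydraulic radius R = A/P = 16.22/13.34 = 1.216 m. Q_A = (1/0.012)·16.22·1.216^(2/3)·√0.0038 = 94.96 m³/s.
Channel B: With bottom width b = 5.86 m and side slope z = 1.4: A = (b + zy)y = (5.86 + 1.4×6.79)×6.79 = 104.3 m²; P = b + 2y√(1+z²) = 5.86 + 2×6.79×1.72 = 29.22 m. Hydraulic radius R = A/P = 104.3/29.22 = 3.57 m. Q_B = (1/0.012)·104.3·3.57^(2/3)·√0.0038 = 1252 m³/s.
Q_A = 94.96 m³/s vs Q_B = 1252 m³/s, so channel B carries more.

channel B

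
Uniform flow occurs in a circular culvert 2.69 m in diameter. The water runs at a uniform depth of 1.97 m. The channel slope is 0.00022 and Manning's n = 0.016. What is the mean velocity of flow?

V = 0.804 m/s

For a circular section of diameter D = 2.69 m at depth y = 1.97 m, the central angle is θ = 2 arccos(1 − 2y/D) = 4.108 rad. Then A = (D²/8)(θ − sin θ) = 4.46 m² and P = Dθ/2 = 5.525 m.
Hydraulic radius R = A/P = 4.46/5.525 = 0.8072 m.
From Manning's equation, V = (1/n) R^(2/3) S^(1/2) = (1/0.016) × 0.8072^(2/3) × 0.00022^(1/2) = 0.804 m/s.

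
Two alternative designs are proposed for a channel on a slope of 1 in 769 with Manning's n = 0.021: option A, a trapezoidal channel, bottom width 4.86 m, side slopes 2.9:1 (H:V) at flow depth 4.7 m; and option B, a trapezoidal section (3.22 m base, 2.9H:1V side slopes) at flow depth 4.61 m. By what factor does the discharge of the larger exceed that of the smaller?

1.18

Channel A: With bottom width b = 4.86 m and side slope z = 2.9: A = (b + zy)y = (4.86 + 2.9×4.7)×4.7 = 86.9 m²; P = b + 2y√(1+z²) = 4.86 + 2×4.7×3.068 = 33.7 m. Hydraulic radius R = A/P = 86.9/33.7 = 2.579 m. Q_A = (1/0.021)·86.9·2.579^(2/3)·√0.0013 = 280.6 m³/s.
Channel B: With bottom width b = 3.22 m and side slope z = 2.9: A = (b + zy)y = (3.22 + 2.9×4.61)×4.61 = 76.48 m²; P = b + 2y√(1+z²) = 3.22 + 2×4.61×3.068 = 31.5 m. Hydraulic radius R = A/P = 76.48/31.5 = 2.428 m. Q_B = (1/0.021)·76.48·2.428^(2/3)·√0.0013 = 237.2 m³/s.
The larger discharge is 280.6 m³/s and the smaller is 237.2 m³/s; the ratio is 1.18.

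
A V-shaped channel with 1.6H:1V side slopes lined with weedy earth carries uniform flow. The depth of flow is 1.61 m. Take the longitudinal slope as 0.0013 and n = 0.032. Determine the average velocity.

V = 0.874 m/s

For a triangular section with side slope z = 1.6: A = zy² = 1.6×1.61² = 4.147 m²; P = 2y√(1+z²) = 2×1.61×1.887 = 6.075 m.
Hydraulic radius R = A/P = 4.147/6.075 = 0.6826 m.
From Manning's equation, V = (1/n) R^(2/3) S^(1/2) = (1/0.032) × 0.6826^(2/3) × 0.0013^(1/2) = 0.874 m/s.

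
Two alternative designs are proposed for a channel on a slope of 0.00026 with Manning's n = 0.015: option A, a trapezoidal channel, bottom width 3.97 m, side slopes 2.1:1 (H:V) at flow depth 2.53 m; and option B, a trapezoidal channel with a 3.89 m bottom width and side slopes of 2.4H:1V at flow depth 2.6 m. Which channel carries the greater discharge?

Channel A: With bottom width b = 3.97 m and side slope z = 2.1: A = (b + zy)y = (3.97 + 2.1×2.53)×2.53 = 23.49 m²; P = b + 2y√(1+z²) = 3.97 + 2×2.53×2.326 = 15.74 m. Hydraulic radius R = A/P = 23.49/15.74 = 1.492 m. Q_A = (1/0.015)·23.49·1.492^(2/3)·√0.00026 = 32.97 m³/s.
Channel B: With bottom width b = 3.89 m and side slope z = 2.4: A = (b + zy)y = (3.89 + 2.4×2.6)×2.6 = 26.34 m²; P = b + 2y√(1+z²) = 3.89 + 2×2.6×2.6 = 17.41 m. Hydraulic radius R = A/P = 26.34/17.41 = 1.513 m. Q_B = (1/0.015)·26.34·1.513^(2/3)·√0.00026 = 37.31 m³/s.
Q_A = 32.97 m³/s vs Q_B = 37.31 m³/s, so channel B carries more.

channel B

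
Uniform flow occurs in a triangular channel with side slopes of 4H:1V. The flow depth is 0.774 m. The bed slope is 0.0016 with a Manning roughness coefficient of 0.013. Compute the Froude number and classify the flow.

For a triangular section with side slope z = 4: A = zy² = 4×0.774² = 2.396 m²; P = 2y√(1+z²) = 2×0.774×4.123 = 6.383 m.
Hydraulic radius R = A/P = 2.396/6.383 = 0.3754 m.
V = (1/n) R^(2/3) √S = (1/0.013) × 0.3754^(2/3) × √0.0016 = 1.601 m/s. Hydraulic depth D_h = A/T = 2.396/6.192 = 0.387 m.
Froude number Fr = V/√(g·D_h) = 1.601/√(9.81×0.387) = 0.822, which is less than 1, so the flow is subcritical.

subcritical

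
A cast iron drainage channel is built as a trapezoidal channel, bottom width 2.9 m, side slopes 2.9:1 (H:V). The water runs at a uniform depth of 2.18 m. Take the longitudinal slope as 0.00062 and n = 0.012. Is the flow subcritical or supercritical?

subcritical

With bottom width b = 2.9 m and side slope z = 2.9: A = (b + zy)y = (2.9 + 2.9×2.18)×2.18 = 20.1 m²; P = b + 2y√(1+z²) = 2.9 + 2×2.18×3.068 = 16.27 m.
Hydraulic radius R = A/P = 20.1/16.27 = 1.235 m.
V = (1/n) R^(2/3) √S = (1/0.012) × 1.235^(2/3) × √0.00062 = 2.389 m/s. Hydraulic depth D_h = A/T = 20.1/15.54 = 1.293 m.
Froude number Fr = V/√(g·D_h) = 2.389/√(9.81×1.293) = 0.671, which is less than 1, so the flow is subcritical.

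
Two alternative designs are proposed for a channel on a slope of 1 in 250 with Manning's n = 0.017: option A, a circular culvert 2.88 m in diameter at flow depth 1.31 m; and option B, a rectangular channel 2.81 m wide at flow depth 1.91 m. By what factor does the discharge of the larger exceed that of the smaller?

2.1

Channel A: For a circular section of diameter D = 2.88 m at depth y = 1.31 m, the central angle is θ = 2 arccos(1 − 2y/D) = 2.961 rad. Then A = (D²/8)(θ − sin θ) = 2.883 m² and P = Dθ/2 = 4.264 m. Hydraulic radius R = A/P = 2.883/4.264 = 0.6763 m. Q_A = (1/0.017)·2.883·0.6763^(2/3)·√0.004 = 8.265 m³/s.
Channel B: Flow area A = b·y = 2.81 × 1.91 = 5.367 m². Wetted perimeter P = b + 2y = 2.81 + 2×1.91 = 6.63 m. Hydraulic radius R = A/P = 5.367/6.63 = 0.8095 m. Q_B = (1/0.017)·5.367·0.8095^(2/3)·√0.004 = 17.34 m³/s.
The larger discharge is 17.34 m³/s and the smaller is 8.265 m³/s; the ratio is 2.1.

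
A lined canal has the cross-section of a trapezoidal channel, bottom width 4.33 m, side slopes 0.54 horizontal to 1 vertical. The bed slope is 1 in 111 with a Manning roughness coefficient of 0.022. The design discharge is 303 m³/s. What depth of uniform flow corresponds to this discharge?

y_n = 5.44 m

Manning's equation rearranged: A R^(2/3) = nQ / (1·√S) = 0.022 × 303 / (√0.009009) = 70.23.
Trying y = 6.44 m: A R^(2/3) = 96.31 — over.
Trying y = 4.16 m: A R^(2/3) = 43.2 — short.
Trying y = 5.44 m: A R^(2/3) = 70.24 — matches.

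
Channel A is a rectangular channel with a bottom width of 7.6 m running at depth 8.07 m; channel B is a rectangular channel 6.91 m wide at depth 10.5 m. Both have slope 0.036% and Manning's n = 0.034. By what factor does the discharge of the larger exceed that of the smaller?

Channel A: Flow area A = b·y = 7.6 × 8.07 = 61.33 m². Wetted perimeter P = b + 2y = 7.6 + 2×8.07 = 23.74 m. Hydraulic radius R = A/P = 61.33/23.74 = 2.583 m. Q_A = (1/0.034)·61.33·2.583^(2/3)·√0.00036 = 64.44 m³/s.
Channel B: Flow area A = b·y = 6.91 × 10.5 = 72.56 m². Wetted perimeter P = b + 2y = 6.91 + 2×10.5 = 27.91 m. Hydraulic radius R = A/P = 72.56/27.91 = 2.6 m. Q_B = (1/0.034)·72.56·2.6^(2/3)·√0.00036 = 76.55 m³/s.
The larger discharge is 76.55 m³/s and the smaller is 64.44 m³/s; the ratio is 1.19.

1.19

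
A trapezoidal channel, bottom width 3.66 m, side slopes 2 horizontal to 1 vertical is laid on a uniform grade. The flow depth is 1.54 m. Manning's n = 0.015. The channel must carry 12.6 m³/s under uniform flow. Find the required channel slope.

S = 0.000339

With bottom width b = 3.66 m and side slope z = 2: A = (b + zy)y = (3.66 + 2×1.54)×1.54 = 10.38 m²; P = b + 2y√(1+z²) = 3.66 + 2×1.54×2.236 = 10.55 m.
Hydraulic radius R = A/P = 10.38/10.55 = 0.9841 m.
From Manning's equation, S = [nQ / (1 A R^(2/3))]² = [0.015 × 12.6 / (1 × 10.38 × 0.9841^(2/3))]² = 0.000339.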